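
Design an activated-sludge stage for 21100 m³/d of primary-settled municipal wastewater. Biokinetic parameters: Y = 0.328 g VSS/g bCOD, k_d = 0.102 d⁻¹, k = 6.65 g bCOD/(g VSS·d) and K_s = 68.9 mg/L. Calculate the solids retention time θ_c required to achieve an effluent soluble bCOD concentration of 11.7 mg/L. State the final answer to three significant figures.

At the target effluent, Y k S/(K_s+S) = 0.328×6.65×11.7/80.60 = 0.3166 d⁻¹.
θ_c = 1/(μ − k_d) = 1/(0.3166 − 0.102) = 1/0.2146 = 4.659 d.

θ_c ≈ 4.66 d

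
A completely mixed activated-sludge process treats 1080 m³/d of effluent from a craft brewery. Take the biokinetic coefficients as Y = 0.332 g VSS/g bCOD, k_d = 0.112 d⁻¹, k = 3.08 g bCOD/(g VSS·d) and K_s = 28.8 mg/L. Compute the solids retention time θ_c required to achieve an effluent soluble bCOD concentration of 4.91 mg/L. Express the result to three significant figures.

Specific growth rate at S = 4.91 mg/L: μ = YkS/(K_s+S) = 0.332·3.08·4.91/(28.8+4.91) = 0.1489 d⁻¹.
Then 1/θ_c = μ − k_d = 0.1489 − 0.112 = 0.03694 d⁻¹, giving θ_c = 27.07 d.

θ_c ≈ 27.1 d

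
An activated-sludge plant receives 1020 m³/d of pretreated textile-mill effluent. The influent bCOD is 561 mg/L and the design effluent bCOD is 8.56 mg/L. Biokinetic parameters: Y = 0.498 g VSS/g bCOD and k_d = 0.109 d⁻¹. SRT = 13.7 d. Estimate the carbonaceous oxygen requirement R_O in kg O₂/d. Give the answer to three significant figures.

Y_obs = Y / (1 + k_d θ_c) = 0.498 / (1 + 0.109 × 13.7) = 0.498 / 2.493 = 0.1997.
Substrate removed = Q·(S₀ − S) = 1020 m³/d × (561 − 8.56) g/m³ = 5.63×10^5 g/d = 563.5 kg/d.
Net sludge production P_X = 0.1997 × 563.5 = 112.5 kg VSS/d.
R_O = Q·(S₀ − S) − 1.42·P_X = 563.5 − 1.42 × 112.5 = 403.7 kg O₂/d.

R_O ≈ 404 kg O₂/d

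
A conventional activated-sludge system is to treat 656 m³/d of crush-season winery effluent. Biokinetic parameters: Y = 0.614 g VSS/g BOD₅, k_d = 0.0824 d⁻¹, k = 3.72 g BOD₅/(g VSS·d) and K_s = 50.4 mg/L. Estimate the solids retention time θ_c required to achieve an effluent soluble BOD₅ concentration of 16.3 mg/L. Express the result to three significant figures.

From 1/θ_c = Y·k·S/(K_s + S) − k_d: Y·k·S/(K_s+S) = 0.614 × 3.72 × 16.3 / (50.4 + 16.3) = 0.5582 d⁻¹.
Then 1/θ_c = μ − k_d = 0.5582 − 0.0824 = 0.4758 d⁻¹, giving θ_c = 2.102 d.

θ_c ≈ 2.10 d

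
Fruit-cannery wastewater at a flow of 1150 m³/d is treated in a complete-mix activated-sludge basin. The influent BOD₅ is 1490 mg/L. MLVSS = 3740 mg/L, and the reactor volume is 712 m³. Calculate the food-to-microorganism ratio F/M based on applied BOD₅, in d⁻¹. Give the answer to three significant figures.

F/M ≈ 0.643 d⁻¹

F/M = Q·S₀ / (V·X) = 1150 × 1490 / (712.0 × 3740) = 0.6435 g BOD₅·(g VSS·d)⁻¹.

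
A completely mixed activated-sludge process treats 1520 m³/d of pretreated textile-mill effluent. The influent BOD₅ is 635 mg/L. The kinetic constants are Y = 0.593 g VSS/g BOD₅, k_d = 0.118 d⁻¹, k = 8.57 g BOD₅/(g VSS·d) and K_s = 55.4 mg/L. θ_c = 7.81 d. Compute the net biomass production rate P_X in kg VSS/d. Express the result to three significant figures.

P_X ≈ 297 kg VSS/d

From the Monod/SRT balance for a CMAS, S = K_s·(1+k_d θ_c)/[θ_c·(Y k − k_d) − 1] = 55.4 × (1 + 0.118 × 7.81) / [7.81 × (0.593 × 8.57 − 0.118) − 1] = 106.5 / 37.77 = 2.819 mg/L.
Observed yield with endogenous decay: Y_obs = Y / (1 + k_d·θ_c) = 0.593 / (1 + 0.118 × 7.81) = 0.593 / 1.922 = 0.3086 g VSS/g BOD₅.
Q·(S₀ − S) = 1520 × (635 − 2.82) × 10⁻³ = 960.9 kg/d removed.
P_X = Y_obs · Q(S₀ − S) = 0.3086 × 960.9 = 296.5 kg VSS/d.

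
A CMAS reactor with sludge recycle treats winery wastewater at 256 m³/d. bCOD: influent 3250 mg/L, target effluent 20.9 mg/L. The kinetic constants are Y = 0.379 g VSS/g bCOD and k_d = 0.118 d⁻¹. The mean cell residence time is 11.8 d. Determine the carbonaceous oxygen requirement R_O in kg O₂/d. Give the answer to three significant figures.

The observed yield is Y_obs = Y/(1 + k_d·θ_c) = 0.379 / (1 + 0.118 × 11.8) = 0.379 / 2.392 = 0.1584 g VSS per g bCOD removed.
Mass of bCOD removed per day: Q(S₀ − S) = 256 × 3229 g/m³ = 826.6 kg/d.
Net sludge production P_X = 0.1584 × 826.6 = 131.0 kg VSS/d.
R_O = Q·(S₀ − S) − 1.42·P_X = 826.6 − 1.42 × 131.0 = 640.7 kg O₂/d.

R_O ≈ 641 kg O₂/d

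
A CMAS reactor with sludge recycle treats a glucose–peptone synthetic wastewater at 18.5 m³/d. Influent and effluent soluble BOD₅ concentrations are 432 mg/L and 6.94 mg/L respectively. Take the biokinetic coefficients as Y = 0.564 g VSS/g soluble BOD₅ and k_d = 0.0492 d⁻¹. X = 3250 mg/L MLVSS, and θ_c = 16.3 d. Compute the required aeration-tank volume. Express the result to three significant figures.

Steady-state biomass mass balance: V·X·(1 + k_d·θ_c) = Y·Q·(S₀ − S)·θ_c, so V = 0.564 × 18.5 × (432 − 6.94) × 16.3 / [3250 × (1 + 0.0492 × 16.3)] = 7.23×10^4 / 5856 = 12.34 m³.

V ≈ 12.3 m³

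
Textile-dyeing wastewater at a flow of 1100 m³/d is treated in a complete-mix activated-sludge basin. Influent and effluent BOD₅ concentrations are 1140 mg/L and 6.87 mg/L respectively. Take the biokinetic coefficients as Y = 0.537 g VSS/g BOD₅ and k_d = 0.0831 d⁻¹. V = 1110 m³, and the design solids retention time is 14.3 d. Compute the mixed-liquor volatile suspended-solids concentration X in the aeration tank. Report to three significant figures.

X ≈ 3940 mg/L

From V·X·(1 + k_d·θ_c) = Y·Q·(S₀ − S)·θ_c: X = 0.537 × 1100 × (1140 − 6.87) × 14.3 / [1110 × (1 + 0.0831 × 14.3)] = 3940 mg/L.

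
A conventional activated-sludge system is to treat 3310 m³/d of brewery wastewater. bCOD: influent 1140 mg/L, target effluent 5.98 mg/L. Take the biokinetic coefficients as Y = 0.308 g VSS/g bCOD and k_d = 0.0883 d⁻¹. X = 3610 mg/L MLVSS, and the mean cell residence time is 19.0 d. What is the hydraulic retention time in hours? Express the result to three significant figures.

From the SRT design equation V = Y Q (S₀−S) θ_c / [X (1 + k_d θ_c)] = 0.308 × 3310 × (1140 − 5.98) × 19.0 / [3610 × (1 + 0.0883 × 19.0)] = 2.2×10^7 / 9666 = 2272 m³.
τ = V/Q = 2272/3310 = 0.6865 d, or 16.48 h.

τ ≈ 16.5 h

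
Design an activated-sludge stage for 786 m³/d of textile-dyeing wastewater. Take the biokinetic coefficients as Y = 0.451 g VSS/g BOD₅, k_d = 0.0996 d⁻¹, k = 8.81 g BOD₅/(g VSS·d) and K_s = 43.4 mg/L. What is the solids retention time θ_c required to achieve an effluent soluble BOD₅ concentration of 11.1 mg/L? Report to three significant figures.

θ_c ≈ 1.41 d

Specific growth rate at S = 11.1 mg/L: μ = YkS/(K_s+S) = 0.451·8.81·11.1/(43.4+11.1) = 0.8092 d⁻¹.
θ_c = 1/(μ − k_d) = 1/(0.8092 − 0.0996) = 1/0.7096 = 1.409 d.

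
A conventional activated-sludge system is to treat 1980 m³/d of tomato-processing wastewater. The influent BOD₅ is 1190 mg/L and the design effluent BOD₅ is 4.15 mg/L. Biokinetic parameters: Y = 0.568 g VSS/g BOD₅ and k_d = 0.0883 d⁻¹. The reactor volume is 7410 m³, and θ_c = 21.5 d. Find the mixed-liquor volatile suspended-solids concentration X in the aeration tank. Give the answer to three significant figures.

Solving the biomass balance for X: X = Y Q (S₀−S) θ_c / [V (1+k_d θ_c)] = 0.568 × 1980 × (1190 − 4.15) × 21.5 / [7410 × (1 + 0.0883 × 21.5)] = 1335 mg/L.

X ≈ 1340 mg/L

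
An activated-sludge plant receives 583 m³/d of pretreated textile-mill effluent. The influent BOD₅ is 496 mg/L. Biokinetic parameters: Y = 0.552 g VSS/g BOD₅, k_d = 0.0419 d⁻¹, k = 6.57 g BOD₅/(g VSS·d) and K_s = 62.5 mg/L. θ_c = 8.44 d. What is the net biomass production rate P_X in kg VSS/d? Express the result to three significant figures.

Effluent substrate depends only on kinetics and SRT: S = K_s(1 + k_d θ_c) / [θ_c(Yk − k_d) − 1] = 62.5 × (1 + 0.0419 × 8.44) / [8.44 × (0.552 × 6.57 − 0.0419) − 1] = 84.60 / 29.26 = 2.892 mg/L.
Correct the yield for decay: Y_obs = Y/(1 + k_d θ_c) = 0.552 / (1 + 0.0419 × 8.44) = 0.552 / 1.354 = 0.4078.
Substrate removed = Q·(S₀ − S) = 583 m³/d × (496 − 2.89) g/m³ = 2.87×10^5 g/d = 287.5 kg/d.
Net biomass production P_X = Y_obs × Q·(S₀ − S) = 0.4078 × 287.5 = 117.2 kg VSS/d.

P_X ≈ 117 kg VSS/d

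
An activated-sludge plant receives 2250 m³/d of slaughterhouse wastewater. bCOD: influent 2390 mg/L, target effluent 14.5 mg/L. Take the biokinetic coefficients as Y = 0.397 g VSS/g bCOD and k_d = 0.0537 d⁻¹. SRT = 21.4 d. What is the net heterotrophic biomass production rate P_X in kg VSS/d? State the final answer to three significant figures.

Y_obs = Y / (1 + k_d θ_c) = 0.397 / (1 + 0.0537 × 21.4) = 0.397 / 2.149 = 0.1847.
ΔS = 2390 − 14.5 = 2376 mg/L, so the substrate removal rate is 2250 × 2376/1000 = 5345 kg bCOD/d.
Biomass produced: P_X = Y_obs·Q·ΔS = 0.1847 × 5345 ≈ 987.3 kg VSS/d.

P_X ≈ 987 kg VSS/d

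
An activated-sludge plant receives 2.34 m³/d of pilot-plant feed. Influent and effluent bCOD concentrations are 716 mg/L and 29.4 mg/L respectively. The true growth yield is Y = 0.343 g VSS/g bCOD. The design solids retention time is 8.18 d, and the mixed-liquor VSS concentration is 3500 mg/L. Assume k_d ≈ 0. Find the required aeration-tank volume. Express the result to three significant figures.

V·X = Y·Q·ΔS·θ_c gives V = 0.343 × 2.34 × (716 − 29.4) × 8.18 / 3500 = 1.288 m³.

V ≈ 1.29 m³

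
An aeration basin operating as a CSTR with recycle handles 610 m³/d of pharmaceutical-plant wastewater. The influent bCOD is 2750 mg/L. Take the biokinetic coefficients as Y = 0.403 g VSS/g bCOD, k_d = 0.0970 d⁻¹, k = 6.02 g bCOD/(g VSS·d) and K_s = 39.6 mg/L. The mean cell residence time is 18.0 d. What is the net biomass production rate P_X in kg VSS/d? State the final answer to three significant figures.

For a completely mixed reactor with recycle the Lawrence–McCarty relation gives S = K_s·(1 + k_d·θ_c) / [θ_c·(Y·k − k_d) − 1] = 39.6 × (1 + 0.0970 × 18.0) / [18.0 × (0.403 × 6.02 − 0.0970) − 1] = 108.7 / 40.92 = 2.657 mg/L.
Correct the yield for decay: Y_obs = Y/(1 + k_d θ_c) = 0.403 / (1 + 0.0970 × 18.0) = 0.403 / 2.746 = 0.1468.
Mass of bCOD removed per day: Q(S₀ − S) = 610 × 2747 g/m³ = 1676 kg/d.
P_X = Y_obs · Q(S₀ − S) = 0.1468 × 1676 = 245.9 kg VSS/d.

P_X ≈ 246 kg VSS/d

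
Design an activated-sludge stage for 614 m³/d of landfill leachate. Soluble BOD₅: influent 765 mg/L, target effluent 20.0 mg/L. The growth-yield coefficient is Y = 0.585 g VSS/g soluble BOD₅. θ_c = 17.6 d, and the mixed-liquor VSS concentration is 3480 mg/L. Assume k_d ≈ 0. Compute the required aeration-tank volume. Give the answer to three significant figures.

Biomass mass balance (decay neglected): V·X = Y·Q·(S₀ − S)·θ_c, so V = 0.585 × 614 × (765 − 20.0) × 17.6 / 3480 = 1353 m³.

V ≈ 1350 m³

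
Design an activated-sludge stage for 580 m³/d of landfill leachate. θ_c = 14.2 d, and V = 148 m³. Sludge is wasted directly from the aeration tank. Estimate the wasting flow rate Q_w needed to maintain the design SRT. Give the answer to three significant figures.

For wasting at MLVSS concentration, Q_w = V/θ_c = 148.0/14.2 = 10.42 m³/d.

Q_w ≈ 10.4 m³/d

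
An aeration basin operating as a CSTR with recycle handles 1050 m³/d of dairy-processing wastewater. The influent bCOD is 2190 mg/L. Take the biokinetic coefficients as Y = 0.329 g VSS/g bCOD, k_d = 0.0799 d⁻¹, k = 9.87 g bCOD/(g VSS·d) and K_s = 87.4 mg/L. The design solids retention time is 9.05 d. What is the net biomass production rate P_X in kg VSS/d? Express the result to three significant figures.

P_X ≈ 438 kg VSS/d

From the Monod/SRT balance for a CMAS, S = K_s·(1+k_d θ_c)/[θ_c·(Y k − k_d) − 1] = 87.4 × (1 + 0.0799 × 9.05) / [9.05 × (0.329 × 9.87 − 0.0799) − 1] = 150.6 / 27.66 = 5.444 mg/L.
Y_obs = Y / (1 + k_d θ_c) = 0.329 / (1 + 0.0799 × 9.05) = 0.329 / 1.723 = 0.1909.
Substrate removed = Q·(S₀ − S) = 1050 m³/d × (2190 − 5.44) g/m³ = 2.29×10^6 g/d = 2294 kg/d.
Net biomass production P_X = Y_obs × Q·(S₀ − S) = 0.1909 × 2294 = 438.0 kg VSS/d.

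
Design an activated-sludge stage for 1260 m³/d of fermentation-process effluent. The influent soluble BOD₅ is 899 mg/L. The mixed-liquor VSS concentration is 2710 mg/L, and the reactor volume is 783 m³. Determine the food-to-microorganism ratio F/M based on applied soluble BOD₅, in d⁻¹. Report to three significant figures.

Food-to-microorganism ratio F/M = Q S₀ / (V X) = 1260 × 899 / (783.0 × 2710) = 0.5338 d⁻¹.

F/M ≈ 0.534 d⁻¹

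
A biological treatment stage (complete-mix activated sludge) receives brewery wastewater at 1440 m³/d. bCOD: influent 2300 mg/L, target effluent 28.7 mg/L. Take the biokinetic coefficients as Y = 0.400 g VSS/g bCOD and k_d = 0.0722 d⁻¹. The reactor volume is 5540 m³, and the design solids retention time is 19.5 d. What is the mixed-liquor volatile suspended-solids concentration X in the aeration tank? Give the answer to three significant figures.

X ≈ 1910 mg/L

From V·X·(1 + k_d·θ_c) = Y·Q·(S₀ − S)·θ_c: X = 0.400 × 1440 × (2300 − 28.7) × 19.5 / [5540 × (1 + 0.0722 × 19.5)] = 1912 mg/L.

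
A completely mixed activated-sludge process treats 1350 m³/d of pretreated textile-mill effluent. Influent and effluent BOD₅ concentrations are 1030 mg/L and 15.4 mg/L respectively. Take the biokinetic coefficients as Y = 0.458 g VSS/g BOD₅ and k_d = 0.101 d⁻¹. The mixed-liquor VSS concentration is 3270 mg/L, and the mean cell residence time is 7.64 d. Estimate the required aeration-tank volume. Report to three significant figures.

Rearranging the biomass balance for a CMAS with decay, V = Y·Q·ΔS·θ_c / [X·(1+k_d θ_c)] = 0.458 × 1350 × (1030 − 15.4) × 7.64 / [3270 × (1 + 0.101 × 7.64)] = 4.79×10^6 / 5793 = 827.3 m³.

V ≈ 827 m³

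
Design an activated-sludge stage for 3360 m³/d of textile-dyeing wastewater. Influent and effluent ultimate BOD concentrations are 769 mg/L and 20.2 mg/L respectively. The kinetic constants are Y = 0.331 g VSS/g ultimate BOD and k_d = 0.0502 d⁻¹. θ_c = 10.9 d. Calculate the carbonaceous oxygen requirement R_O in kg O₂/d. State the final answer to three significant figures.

Y_obs = Y / (1 + k_d θ_c) = 0.331 / (1 + 0.0502 × 10.9) = 0.331 / 1.547 = 0.2139.
Q·(S₀ − S) = 3360 × (769 − 20.2) × 10⁻³ = 2516 kg/d removed.
Biomass synthesised: P_X = Y_obs × 2516 = 538.3 kg VSS/d.
Carbonaceous O₂ demand = substrate oxidised − cell-mass equivalent = 2516 − 1.42 × 538.3 = 1752 kg O₂/d.

R_O ≈ 1750 kg O₂/d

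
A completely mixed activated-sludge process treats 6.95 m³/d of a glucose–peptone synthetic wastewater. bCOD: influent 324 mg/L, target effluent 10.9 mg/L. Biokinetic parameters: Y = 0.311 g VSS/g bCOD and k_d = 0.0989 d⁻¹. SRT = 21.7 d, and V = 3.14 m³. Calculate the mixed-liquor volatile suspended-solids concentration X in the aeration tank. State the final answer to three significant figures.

X ≈ 1490 mg/L

X = Y·Q·ΔS·θ_c / [V·(1 + k_d θ_c)] = 0.311 × 6.95 × (324 − 10.9) × 21.7 / [3.14 × (1 + 0.0989 × 21.7)] = 1487 mg/L.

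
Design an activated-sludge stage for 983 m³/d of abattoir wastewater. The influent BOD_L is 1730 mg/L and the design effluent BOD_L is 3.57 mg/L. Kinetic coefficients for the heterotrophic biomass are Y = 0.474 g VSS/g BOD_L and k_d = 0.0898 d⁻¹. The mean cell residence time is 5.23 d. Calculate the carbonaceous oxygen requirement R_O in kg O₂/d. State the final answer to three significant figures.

R_O ≈ 920 kg O₂/d

Observed yield with endogenous decay: Y_obs = Y / (1 + k_d·θ_c) = 0.474 / (1 + 0.0898 × 5.23) = 0.474 / 1.470 = 0.3225 g VSS/g BOD_L.
Substrate removed = Q·(S₀ − S) = 983 m³/d × (1730 − 3.57) g/m³ = 1.7×10^6 g/d = 1697 kg/d.
Biomass synthesised: P_X = Y_obs × 1697 = 547.4 kg VSS/d.
Carbonaceous O₂ demand = substrate oxidised − cell-mass equivalent = 1697 − 1.42 × 547.4 = 919.8 kg O₂/d.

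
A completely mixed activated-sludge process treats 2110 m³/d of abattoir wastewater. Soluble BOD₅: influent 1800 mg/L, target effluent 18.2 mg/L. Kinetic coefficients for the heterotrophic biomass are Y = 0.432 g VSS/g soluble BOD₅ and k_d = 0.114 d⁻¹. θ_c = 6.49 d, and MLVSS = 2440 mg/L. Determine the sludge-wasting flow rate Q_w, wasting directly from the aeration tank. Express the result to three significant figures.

From the SRT design equation V = Y Q (S₀−S) θ_c / [X (1 + k_d θ_c)] = 0.432 × 2110 × (1800 − 18.2) × 6.49 / [2440 × (1 + 0.114 × 6.49)] = 1.05×10^7 / 4245 = 2483 m³.
Wasting from the aeration tank: Q_w = V / θ_c = 2483 / 6.49 = 382.6 m³/d.

Q_w ≈ 383 m³/d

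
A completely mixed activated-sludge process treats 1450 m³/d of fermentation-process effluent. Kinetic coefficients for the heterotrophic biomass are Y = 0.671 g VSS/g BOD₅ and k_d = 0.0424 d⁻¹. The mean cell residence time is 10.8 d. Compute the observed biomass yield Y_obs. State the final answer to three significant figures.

Y_obs ≈ 0.460 g VSS/g BOD₅

Y_obs = Y / (1 + k_d θ_c) = 0.671 / (1 + 0.0424 × 10.8) = 0.671 / 1.458 = 0.4602.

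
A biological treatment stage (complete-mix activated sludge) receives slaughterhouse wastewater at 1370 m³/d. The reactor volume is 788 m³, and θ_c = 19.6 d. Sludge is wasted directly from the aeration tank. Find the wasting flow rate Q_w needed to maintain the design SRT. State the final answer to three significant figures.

Q_w ≈ 40.2 m³/d

Wasting from the aeration tank: Q_w = V / θ_c = 788.0 / 19.6 = 40.20 m³/d.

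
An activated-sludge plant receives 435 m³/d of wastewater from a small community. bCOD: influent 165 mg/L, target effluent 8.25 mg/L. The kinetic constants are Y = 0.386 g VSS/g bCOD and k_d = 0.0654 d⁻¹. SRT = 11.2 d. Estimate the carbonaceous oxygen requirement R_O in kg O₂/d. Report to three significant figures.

R_O ≈ 46.6 kg O₂/d

The observed yield is Y_obs = Y/(1 + k_d·θ_c) = 0.386 / (1 + 0.0654 × 11.2) = 0.386 / 1.732 = 0.2228 g VSS per g bCOD removed.
Q·(S₀ − S) = 435 × (165 − 8.25) × 10⁻³ = 68.19 kg/d removed.
P_X = Y_obs·Q·(S₀ − S) = 0.2228 × 68.19 = 15.19 kg VSS/d.
R_O = Q·(S₀ − S) − 1.42·P_X = 68.19 − 1.42 × 15.19 = 46.61 kg O₂/d.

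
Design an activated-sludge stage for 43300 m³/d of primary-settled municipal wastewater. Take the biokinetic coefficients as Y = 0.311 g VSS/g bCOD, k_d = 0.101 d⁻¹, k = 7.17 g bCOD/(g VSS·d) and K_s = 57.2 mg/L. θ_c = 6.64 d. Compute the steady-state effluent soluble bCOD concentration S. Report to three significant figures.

For a completely mixed reactor with recycle the Lawrence–McCarty relation gives S = K_s·(1 + k_d·θ_c) / [θ_c·(Y·k − k_d) − 1] = 57.2 × (1 + 0.101 × 6.64) / [6.64 × (0.311 × 7.17 − 0.101) − 1] = 95.56 / 13.14 = 7.275 mg/L.

S ≈ 7.27 mg/L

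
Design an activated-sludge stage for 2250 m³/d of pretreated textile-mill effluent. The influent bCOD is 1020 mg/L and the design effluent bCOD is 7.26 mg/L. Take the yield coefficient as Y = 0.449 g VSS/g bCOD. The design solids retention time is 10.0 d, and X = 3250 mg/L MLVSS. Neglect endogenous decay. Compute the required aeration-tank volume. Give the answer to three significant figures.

V ≈ 3150 m³

V·X = Y·Q·ΔS·θ_c gives V = 0.449 × 2250 × (1020 − 7.26) × 10.0 / 3250 = 3148 m³.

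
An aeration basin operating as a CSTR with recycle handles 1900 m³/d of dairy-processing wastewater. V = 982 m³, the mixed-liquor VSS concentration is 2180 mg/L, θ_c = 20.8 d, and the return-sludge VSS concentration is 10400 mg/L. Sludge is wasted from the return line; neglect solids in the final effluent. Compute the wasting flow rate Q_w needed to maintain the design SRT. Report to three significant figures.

Q_w = (V·X)/(θ_c X_r) = 982.0 × 2180 / (20.8 × 10400) = 9.896 m³/d.

Q_w ≈ 9.90 m³/d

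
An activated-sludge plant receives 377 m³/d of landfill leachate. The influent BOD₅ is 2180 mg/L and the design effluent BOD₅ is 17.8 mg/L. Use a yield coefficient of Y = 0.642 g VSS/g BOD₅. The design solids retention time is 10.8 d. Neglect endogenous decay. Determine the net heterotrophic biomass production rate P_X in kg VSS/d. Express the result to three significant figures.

No decay correction is needed, so Y_obs = Y = 0.642.
Mass of BOD₅ removed per day: Q(S₀ − S) = 377 × 2162 g/m³ = 815.1 kg/d.
Biomass produced: P_X = Y_obs·Q·ΔS = 0.6420 × 815.1 ≈ 523.3 kg VSS/d.

P_X ≈ 523 kg VSS/d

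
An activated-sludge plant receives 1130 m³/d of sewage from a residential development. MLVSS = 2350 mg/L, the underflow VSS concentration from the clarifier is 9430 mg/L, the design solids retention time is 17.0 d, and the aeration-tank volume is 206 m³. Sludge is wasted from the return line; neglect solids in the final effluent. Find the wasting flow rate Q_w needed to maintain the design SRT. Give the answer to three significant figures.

Wasting from the return line (neglecting effluent solids): Q_w = V·X / (θ_c·X_r) = 206.0 × 2350 / (17.0 × 9430) = 3.020 m³/d.

Q_w ≈ 3.02 m³/d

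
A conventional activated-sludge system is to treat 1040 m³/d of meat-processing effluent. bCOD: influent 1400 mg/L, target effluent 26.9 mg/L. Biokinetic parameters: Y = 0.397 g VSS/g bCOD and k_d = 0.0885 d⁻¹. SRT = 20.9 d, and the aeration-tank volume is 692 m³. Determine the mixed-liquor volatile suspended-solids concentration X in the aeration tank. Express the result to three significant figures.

X ≈ 6010 mg/L

X = Y·Q·ΔS·θ_c / [V·(1 + k_d θ_c)] = 0.397 × 1040 × (1400 − 26.9) × 20.9 / [692 × (1 + 0.0885 × 20.9)] = 6009 mg/L.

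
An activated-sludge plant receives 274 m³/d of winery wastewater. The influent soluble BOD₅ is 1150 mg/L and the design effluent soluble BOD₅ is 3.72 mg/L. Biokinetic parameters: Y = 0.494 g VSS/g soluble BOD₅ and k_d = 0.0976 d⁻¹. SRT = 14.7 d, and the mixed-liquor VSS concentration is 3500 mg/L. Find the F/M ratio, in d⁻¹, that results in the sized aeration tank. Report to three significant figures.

From the SRT design equation V = Y Q (S₀−S) θ_c / [X (1 + k_d θ_c)] = 0.494 × 274 × (1150 − 3.72) × 14.7 / [3500 × (1 + 0.0976 × 14.7)] = 2.28×10^6 / 8522 = 267.7 m³.
F/M = Q·S₀ / (V·X) = 274 × 1150 / (267.7 × 3500) = 0.3364 g soluble BOD₅·(g VSS·d)⁻¹.

F/M ≈ 0.336 d⁻¹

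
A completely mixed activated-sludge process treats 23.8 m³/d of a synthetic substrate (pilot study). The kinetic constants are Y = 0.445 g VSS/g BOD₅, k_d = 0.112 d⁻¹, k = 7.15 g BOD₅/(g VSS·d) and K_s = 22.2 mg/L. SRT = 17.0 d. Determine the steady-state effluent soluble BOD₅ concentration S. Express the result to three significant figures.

From the Monod/SRT balance for a CMAS, S = K_s·(1+k_d θ_c)/[θ_c·(Y k − k_d) − 1] = 22.2 × (1 + 0.112 × 17.0) / [17.0 × (0.445 × 7.15 − 0.112) − 1] = 64.47 / 51.19 = 1.260 mg/L.

S ≈ 1.26 mg/L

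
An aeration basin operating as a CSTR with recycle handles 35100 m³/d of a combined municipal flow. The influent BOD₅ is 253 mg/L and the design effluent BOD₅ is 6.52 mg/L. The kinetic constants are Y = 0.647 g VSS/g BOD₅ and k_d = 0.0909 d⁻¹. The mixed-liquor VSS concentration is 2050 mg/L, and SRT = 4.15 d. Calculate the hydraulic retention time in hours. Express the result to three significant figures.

Steady-state biomass mass balance: V·X·(1 + k_d·θ_c) = Y·Q·(S₀ − S)·θ_c, so V = 0.647 × 35100 × (253 − 6.52) × 4.15 / [2050 × (1 + 0.0909 × 4.15)] = 2.32×10^7 / 2823 = 8228 m³.
τ = V/Q = 8228/35100 = 0.2344 d, or 5.626 h.

τ ≈ 5.63 h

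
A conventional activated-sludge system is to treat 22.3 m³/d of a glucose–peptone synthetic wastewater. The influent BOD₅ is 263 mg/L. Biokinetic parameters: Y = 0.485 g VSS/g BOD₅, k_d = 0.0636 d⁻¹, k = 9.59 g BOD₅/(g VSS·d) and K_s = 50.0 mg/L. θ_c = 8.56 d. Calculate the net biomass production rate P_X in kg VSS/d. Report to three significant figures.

P_X ≈ 1.83 kg VSS/d

For a completely mixed reactor with recycle the Lawrence–McCarty relation gives S = K_s·(1 + k_d·θ_c) / [θ_c·(Y·k − k_d) − 1] = 50.0 × (1 + 0.0636 × 8.56) / [8.56 × (0.485 × 9.59 − 0.0636) − 1] = 77.22 / 38.27 = 2.018 mg/L.
Correct the yield for decay: Y_obs = Y/(1 + k_d θ_c) = 0.485 / (1 + 0.0636 × 8.56) = 0.485 / 1.544 = 0.3140.
Q·(S₀ − S) = 22.3 × (263 − 2.02) × 10⁻³ = 5.820 kg/d removed.
P_X = Y_obs · Q(S₀ − S) = 0.3140 × 5.820 = 1.828 kg VSS/d.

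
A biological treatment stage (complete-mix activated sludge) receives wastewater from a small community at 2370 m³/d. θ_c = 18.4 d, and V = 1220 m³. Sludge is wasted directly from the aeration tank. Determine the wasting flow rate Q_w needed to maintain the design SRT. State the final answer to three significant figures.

With mixed-liquor wasting, θ_c = V/Q_w, so Q_w = V/θ_c = 1220/18.4 = 66.30 m³/d.

Q_w ≈ 66.3 m³/d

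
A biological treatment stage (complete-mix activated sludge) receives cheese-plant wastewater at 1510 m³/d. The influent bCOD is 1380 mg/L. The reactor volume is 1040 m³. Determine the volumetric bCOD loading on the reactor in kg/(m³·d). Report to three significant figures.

L_v ≈ 2.00 kg bCOD/(m³·d)

L_v = Q S₀ / V = 1510 × 1380 × 10⁻³ / 1040 = 2.004 kg/(m³·d).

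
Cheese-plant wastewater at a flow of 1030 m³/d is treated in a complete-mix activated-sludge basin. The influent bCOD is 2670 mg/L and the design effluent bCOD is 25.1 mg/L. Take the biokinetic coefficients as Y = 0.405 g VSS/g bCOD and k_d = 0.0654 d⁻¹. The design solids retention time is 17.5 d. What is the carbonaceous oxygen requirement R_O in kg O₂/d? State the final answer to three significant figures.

R_O ≈ 1990 kg O₂/d

Y_obs = Y / (1 + k_d θ_c) = 0.405 / (1 + 0.0654 × 17.5) = 0.405 / 2.144 = 0.1889.
Mass of bCOD removed per day: Q(S₀ − S) = 1030 × 2645 g/m³ = 2724 kg/d.
Biomass synthesised: P_X = Y_obs × 2724 = 514.5 kg VSS/d.
R_O = Q·(S₀ − S) − 1.42·P_X = 2724 − 1.42 × 514.5 = 1994 kg O₂/d.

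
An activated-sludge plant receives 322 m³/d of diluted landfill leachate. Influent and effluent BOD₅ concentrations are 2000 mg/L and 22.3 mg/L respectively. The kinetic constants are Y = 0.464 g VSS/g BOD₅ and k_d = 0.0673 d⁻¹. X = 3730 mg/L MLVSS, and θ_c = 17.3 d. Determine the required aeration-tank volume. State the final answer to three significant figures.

Rearranging the biomass balance for a CMAS with decay, V = Y·Q·ΔS·θ_c / [X·(1+k_d θ_c)] = 0.464 × 322 × (2000 − 22.3) × 17.3 / [3730 × (1 + 0.0673 × 17.3)] = 5.11×10^6 / 8073 = 633.2 m³.

V ≈ 633 m³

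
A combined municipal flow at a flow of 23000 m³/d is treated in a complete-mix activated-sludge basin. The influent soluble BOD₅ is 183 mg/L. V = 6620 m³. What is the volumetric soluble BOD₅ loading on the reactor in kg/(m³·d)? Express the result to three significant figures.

L_v = Q S₀ / V = 23000 × 183 × 10⁻³ / 6620 = 0.6358 kg/(m³·d).

L_v ≈ 0.636 kg soluble BOD₅/(m³·d)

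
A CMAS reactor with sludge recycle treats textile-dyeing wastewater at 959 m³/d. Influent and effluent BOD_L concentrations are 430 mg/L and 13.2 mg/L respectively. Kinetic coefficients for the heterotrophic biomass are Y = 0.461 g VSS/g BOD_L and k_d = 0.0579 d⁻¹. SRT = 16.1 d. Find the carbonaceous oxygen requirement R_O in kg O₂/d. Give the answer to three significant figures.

Observed yield with endogenous decay: Y_obs = Y / (1 + k_d·θ_c) = 0.461 / (1 + 0.0579 × 16.1) = 0.461 / 1.932 = 0.2386 g VSS/g BOD_L.
Substrate removed = Q·(S₀ − S) = 959 m³/d × (430 − 13.2) g/m³ = 4×10^5 g/d = 399.7 kg/d.
Net sludge production P_X = 0.2386 × 399.7 = 95.37 kg VSS/d.
Carbonaceous O₂ demand = substrate oxidised − cell-mass equivalent = 399.7 − 1.42 × 95.37 = 264.3 kg O₂/d.

R_O ≈ 264 kg O₂/d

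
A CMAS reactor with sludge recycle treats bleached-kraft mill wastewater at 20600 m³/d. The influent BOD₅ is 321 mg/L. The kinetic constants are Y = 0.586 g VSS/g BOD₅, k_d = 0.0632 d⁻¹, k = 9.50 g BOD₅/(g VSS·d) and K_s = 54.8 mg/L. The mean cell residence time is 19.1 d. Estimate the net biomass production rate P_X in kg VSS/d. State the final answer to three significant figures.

Effluent substrate depends only on kinetics and SRT: S = K_s(1 + k_d θ_c) / [θ_c(Yk − k_d) − 1] = 54.8 × (1 + 0.0632 × 19.1) / [19.1 × (0.586 × 9.50 − 0.0632) − 1] = 121.0 / 104.1 = 1.162 mg/L.
Y_obs = Y / (1 + k_d θ_c) = 0.586 / (1 + 0.0632 × 19.1) = 0.586 / 2.207 = 0.2655.
Substrate removed = Q·(S₀ − S) = 20600 m³/d × (321 − 1.16) g/m³ = 6.59×10^6 g/d = 6589 kg/d.
Net biomass production P_X = Y_obs × Q·(S₀ − S) = 0.2655 × 6589 = 1749 kg VSS/d.

P_X ≈ 1750 kg VSS/d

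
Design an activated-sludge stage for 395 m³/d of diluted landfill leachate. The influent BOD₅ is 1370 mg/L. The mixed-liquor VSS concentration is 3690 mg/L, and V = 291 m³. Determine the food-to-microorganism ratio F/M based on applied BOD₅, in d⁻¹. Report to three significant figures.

F/M = applied load / biomass = Q·S₀/(V·X) = 395 × 1370 / (291.0 × 3690) = 0.5040 d⁻¹.

F/M ≈ 0.504 d⁻¹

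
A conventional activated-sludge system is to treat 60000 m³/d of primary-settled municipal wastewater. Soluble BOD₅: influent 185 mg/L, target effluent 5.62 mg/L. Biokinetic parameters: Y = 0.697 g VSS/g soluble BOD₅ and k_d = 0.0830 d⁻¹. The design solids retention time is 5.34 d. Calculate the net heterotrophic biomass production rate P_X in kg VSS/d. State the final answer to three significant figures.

P_X ≈ 5200 kg VSS/d

Correct the yield for decay: Y_obs = Y/(1 + k_d θ_c) = 0.697 / (1 + 0.0830 × 5.34) = 0.697 / 1.443 = 0.4829.
Q·(S₀ − S) = 60000 × (185 − 5.62) × 10⁻³ = 10763 kg/d removed.
So the net sludge growth is P_X = 0.4829 × 10763 = 5198 kg VSS/d.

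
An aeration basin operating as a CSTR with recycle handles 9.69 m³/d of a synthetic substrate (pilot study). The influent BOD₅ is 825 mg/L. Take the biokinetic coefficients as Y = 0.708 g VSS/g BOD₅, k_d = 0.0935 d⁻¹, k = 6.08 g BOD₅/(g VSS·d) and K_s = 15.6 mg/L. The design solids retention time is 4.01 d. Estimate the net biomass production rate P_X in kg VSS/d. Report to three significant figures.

Effluent substrate depends only on kinetics and SRT: S = K_s(1 + k_d θ_c) / [θ_c(Yk − k_d) − 1] = 15.6 × (1 + 0.0935 × 4.01) / [4.01 × (0.708 × 6.08 − 0.0935) − 1] = 21.45 / 15.89 = 1.350 mg/L.
Y_obs = Y / (1 + k_d θ_c) = 0.708 / (1 + 0.0935 × 4.01) = 0.708 / 1.375 = 0.5149.
ΔS = 825 − 1.35 = 823.6 mg/L, so the substrate removal rate is 9.69 × 823.6/1000 = 7.981 kg BOD₅/d.
So the net sludge growth is P_X = 0.5149 × 7.981 = 4.110 kg VSS/d.

P_X ≈ 4.11 kg VSS/d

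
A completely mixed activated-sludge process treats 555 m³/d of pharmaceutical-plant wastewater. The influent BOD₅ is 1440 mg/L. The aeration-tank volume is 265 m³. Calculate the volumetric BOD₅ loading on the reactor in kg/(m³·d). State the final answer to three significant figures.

Applied BOD₅ load per unit volume = Q·S₀/V = (555 × 1440/1000)/265.0 = 3.016 kg BOD₅·m⁻³·d⁻¹.

L_v ≈ 3.02 kg BOD₅/(m³·d)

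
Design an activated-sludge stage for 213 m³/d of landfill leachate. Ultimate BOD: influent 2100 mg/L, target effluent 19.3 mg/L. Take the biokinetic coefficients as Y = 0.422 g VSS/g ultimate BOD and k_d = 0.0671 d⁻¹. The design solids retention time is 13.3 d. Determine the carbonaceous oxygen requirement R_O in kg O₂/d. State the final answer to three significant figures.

R_O ≈ 303 kg O₂/d

Observed yield with endogenous decay: Y_obs = Y / (1 + k_d·θ_c) = 0.422 / (1 + 0.0671 × 13.3) = 0.422 / 1.892 = 0.2230 g VSS/g ultimate BOD.
Mass of ultimate BOD removed per day: Q(S₀ − S) = 213 × 2081 g/m³ = 443.2 kg/d.
Biomass synthesised: P_X = Y_obs × 443.2 = 98.83 kg VSS/d.
R_O = Q·(S₀ − S) − 1.42·P_X = 443.2 − 1.42 × 98.83 = 302.9 kg O₂/d.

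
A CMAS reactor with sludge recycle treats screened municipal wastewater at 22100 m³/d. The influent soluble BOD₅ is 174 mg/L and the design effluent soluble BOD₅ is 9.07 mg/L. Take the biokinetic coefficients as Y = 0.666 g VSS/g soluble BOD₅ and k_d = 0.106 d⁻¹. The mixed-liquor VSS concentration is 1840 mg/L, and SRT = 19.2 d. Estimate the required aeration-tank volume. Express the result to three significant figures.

V ≈ 8350 m³

From the SRT design equation V = Y Q (S₀−S) θ_c / [X (1 + k_d θ_c)] = 0.666 × 22100 × (174 − 9.07) × 19.2 / [1840 × (1 + 0.106 × 19.2)] = 4.66×10^7 / 5585 = 8346 m³.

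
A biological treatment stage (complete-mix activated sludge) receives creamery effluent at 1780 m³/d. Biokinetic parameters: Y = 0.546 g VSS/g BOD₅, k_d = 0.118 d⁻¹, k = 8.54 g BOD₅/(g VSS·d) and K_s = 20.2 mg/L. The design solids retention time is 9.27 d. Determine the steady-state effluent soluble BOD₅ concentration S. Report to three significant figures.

S ≈ 1.03 mg/L

From the Monod/SRT balance for a CMAS, S = K_s·(1+k_d θ_c)/[θ_c·(Y k − k_d) − 1] = 20.2 × (1 + 0.118 × 9.27) / [9.27 × (0.546 × 8.54 − 0.118) − 1] = 42.30 / 41.13 = 1.028 mg/L.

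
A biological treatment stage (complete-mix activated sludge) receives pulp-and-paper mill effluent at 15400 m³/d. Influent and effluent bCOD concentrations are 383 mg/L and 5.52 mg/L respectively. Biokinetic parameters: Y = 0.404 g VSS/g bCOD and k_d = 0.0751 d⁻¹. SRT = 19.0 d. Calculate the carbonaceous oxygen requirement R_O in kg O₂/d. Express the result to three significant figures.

The observed yield is Y_obs = Y/(1 + k_d·θ_c) = 0.404 / (1 + 0.0751 × 19.0) = 0.404 / 2.427 = 0.1665 g VSS per g bCOD removed.
Substrate removed = Q·(S₀ − S) = 15400 m³/d × (383 − 5.52) g/m³ = 5.81×10^6 g/d = 5813 kg/d.
P_X = Y_obs·Q·(S₀ − S) = 0.1665 × 5813 = 967.7 kg VSS/d.
Carbonaceous O₂ demand = substrate oxidised − cell-mass equivalent = 5813 − 1.42 × 967.7 = 4439 kg O₂/d.

R_O ≈ 4440 kg O₂/d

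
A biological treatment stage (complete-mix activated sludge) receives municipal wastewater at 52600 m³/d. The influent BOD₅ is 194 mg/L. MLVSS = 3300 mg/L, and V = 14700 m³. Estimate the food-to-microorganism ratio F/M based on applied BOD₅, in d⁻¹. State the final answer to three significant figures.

F/M ≈ 0.210 d⁻¹

Food-to-microorganism ratio F/M = Q S₀ / (V X) = 52600 × 194 / (14700 × 3300) = 0.2104 d⁻¹.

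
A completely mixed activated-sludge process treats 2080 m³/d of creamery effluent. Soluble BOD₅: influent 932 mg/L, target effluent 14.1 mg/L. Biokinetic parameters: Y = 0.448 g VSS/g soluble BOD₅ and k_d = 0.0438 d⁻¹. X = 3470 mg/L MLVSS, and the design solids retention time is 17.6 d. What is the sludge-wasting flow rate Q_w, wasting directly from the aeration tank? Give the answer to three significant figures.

Q_w ≈ 139 m³/d

From the SRT design equation V = Y Q (S₀−S) θ_c / [X (1 + k_d θ_c)] = 0.448 × 2080 × (932 − 14.1) × 17.6 / [3470 × (1 + 0.0438 × 17.6)] = 1.51×10^7 / 6145 = 2450 m³.
Wasting from the aeration tank: Q_w = V / θ_c = 2450 / 17.6 = 139.2 m³/d.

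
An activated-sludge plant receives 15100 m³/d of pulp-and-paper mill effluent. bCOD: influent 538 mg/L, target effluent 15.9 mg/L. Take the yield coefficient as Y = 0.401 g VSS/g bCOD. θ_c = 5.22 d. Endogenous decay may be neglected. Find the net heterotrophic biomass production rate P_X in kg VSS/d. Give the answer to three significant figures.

With endogenous decay neglected, the observed yield equals the true yield: Y_obs = Y = 0.401 g VSS/g bCOD.
Q·(S₀ − S) = 15100 × (538 − 15.9) × 10⁻³ = 7884 kg/d removed.
Net biomass production P_X = Y_obs × Q·(S₀ − S) = 0.4010 × 7884 = 3161 kg VSS/d.

P_X ≈ 3160 kg VSS/d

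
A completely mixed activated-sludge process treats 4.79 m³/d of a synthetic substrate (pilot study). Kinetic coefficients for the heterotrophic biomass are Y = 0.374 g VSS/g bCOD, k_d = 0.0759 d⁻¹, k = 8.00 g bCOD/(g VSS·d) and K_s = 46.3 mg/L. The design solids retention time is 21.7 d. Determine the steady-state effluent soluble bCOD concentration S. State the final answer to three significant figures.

S ≈ 1.97 mg/L

From the Monod/SRT balance for a CMAS, S = K_s·(1+k_d θ_c)/[θ_c·(Y k − k_d) − 1] = 46.3 × (1 + 0.0759 × 21.7) / [21.7 × (0.374 × 8.00 − 0.0759) − 1] = 122.6 / 62.28 = 1.968 mg/L.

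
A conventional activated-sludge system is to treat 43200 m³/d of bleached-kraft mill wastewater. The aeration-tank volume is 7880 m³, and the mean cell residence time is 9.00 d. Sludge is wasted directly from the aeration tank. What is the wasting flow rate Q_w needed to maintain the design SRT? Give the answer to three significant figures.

With mixed-liquor wasting, θ_c = V/Q_w, so Q_w = V/θ_c = 7880/9.00 = 875.6 m³/d.

Q_w ≈ 876 m³/d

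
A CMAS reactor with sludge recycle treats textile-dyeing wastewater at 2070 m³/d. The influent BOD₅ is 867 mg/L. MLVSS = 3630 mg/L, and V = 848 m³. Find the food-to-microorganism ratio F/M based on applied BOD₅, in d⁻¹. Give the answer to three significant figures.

F/M = applied load / biomass = Q·S₀/(V·X) = 2070 × 867 / (848.0 × 3630) = 0.5830 d⁻¹.

F/M ≈ 0.583 d⁻¹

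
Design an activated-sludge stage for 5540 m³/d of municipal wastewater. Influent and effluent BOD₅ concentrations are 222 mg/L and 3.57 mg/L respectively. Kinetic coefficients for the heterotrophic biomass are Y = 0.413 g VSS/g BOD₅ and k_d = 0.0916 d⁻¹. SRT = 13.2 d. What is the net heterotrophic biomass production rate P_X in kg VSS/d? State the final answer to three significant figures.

P_X ≈ 226 kg VSS/d

Correct the yield for decay: Y_obs = Y/(1 + k_d θ_c) = 0.413 / (1 + 0.0916 × 13.2) = 0.413 / 2.209 = 0.1870.
Substrate removed = Q·(S₀ − S) = 5540 m³/d × (222 − 3.57) g/m³ = 1.21×10^6 g/d = 1210 kg/d.
So the net sludge growth is P_X = 0.1870 × 1210 = 226.2 kg VSS/d.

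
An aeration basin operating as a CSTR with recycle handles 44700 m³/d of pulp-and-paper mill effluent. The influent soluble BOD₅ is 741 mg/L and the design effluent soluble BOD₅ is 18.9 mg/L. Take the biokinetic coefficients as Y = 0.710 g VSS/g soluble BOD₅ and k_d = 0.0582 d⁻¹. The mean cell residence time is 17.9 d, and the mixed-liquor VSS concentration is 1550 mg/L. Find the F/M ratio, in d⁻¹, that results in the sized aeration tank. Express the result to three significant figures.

F/M ≈ 0.165 d⁻¹

Rearranging the biomass balance for a CMAS with decay, V = Y·Q·ΔS·θ_c / [X·(1+k_d θ_c)] = 0.710 × 44700 × (741 − 18.9) × 17.9 / [1550 × (1 + 0.0582 × 17.9)] = 4.1×10^8 / 3165 = 129621 m³.
F/M = applied load / biomass = Q·S₀/(V·X) = 44700 × 741 / (129621 × 1550) = 0.1649 d⁻¹.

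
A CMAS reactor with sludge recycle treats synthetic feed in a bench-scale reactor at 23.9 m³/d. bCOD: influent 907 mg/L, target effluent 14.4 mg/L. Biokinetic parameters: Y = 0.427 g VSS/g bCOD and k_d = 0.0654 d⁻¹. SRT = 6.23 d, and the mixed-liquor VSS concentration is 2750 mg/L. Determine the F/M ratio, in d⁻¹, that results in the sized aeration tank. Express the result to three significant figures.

F/M ≈ 0.538 d⁻¹

Steady-state biomass mass balance: V·X·(1 + k_d·θ_c) = Y·Q·(S₀ − S)·θ_c, so V = 0.427 × 23.9 × (907 − 14.4) × 6.23 / [2750 × (1 + 0.0654 × 6.23)] = 5.68×10^4 / 3870 = 14.66 m³.
F/M = applied load / biomass = Q·S₀/(V·X) = 23.9 × 907 / (14.66 × 2750) = 0.5376 d⁻¹.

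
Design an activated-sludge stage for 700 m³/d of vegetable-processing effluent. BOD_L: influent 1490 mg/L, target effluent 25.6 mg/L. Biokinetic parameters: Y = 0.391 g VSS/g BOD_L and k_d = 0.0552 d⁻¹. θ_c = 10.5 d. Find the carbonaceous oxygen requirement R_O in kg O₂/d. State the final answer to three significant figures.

R_O ≈ 665 kg O₂/d

Y_obs = Y / (1 + k_d θ_c) = 0.391 / (1 + 0.0552 × 10.5) = 0.391 / 1.580 = 0.2475.
ΔS = 1490 − 25.6 = 1464 mg/L, so the substrate removal rate is 700 × 1464/1000 = 1025 kg BOD_L/d.
P_X = Y_obs·Q·(S₀ − S) = 0.2475 × 1025 = 253.7 kg VSS/d.
Carbonaceous O₂ demand = substrate oxidised − cell-mass equivalent = 1025 − 1.42 × 253.7 = 664.8 kg O₂/d.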